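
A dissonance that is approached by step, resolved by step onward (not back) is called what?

Approach: by step. Departure: by step, continuing in the same direction.
Stepwise on both sides with no change of direction means the note fills in the space between two different chord tones — a passing tone. (Had it turned back to its starting note it would be a neighbor tone instead.)

Passing tone.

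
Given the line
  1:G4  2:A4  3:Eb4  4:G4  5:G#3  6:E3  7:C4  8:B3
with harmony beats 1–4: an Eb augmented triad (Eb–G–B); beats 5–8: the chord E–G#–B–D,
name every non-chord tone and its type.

A4 (beat 2) — escape tone; C4 (beat 7) — appoggiatura.

The harmony at that moment is Eb augmented triad (Eb, G, B); A4 is not a chord tone.
It is approached by step up from G4 and left by leap down to Eb4.
Step in, leap out — an escape tone.
The harmony at that moment is E dominant seventh chord (E, G#, B, D); C4 is not a chord tone.
It is approached by leap up from E3 and left by step down to B3.
Leap in, step out — an appoggiatura.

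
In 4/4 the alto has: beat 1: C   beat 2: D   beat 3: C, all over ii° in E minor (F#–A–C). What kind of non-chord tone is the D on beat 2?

Upper neighbor tone.

The harmony at that moment is F# diminished triad (F#, A, C); D is not a chord tone.
It is approached by step up from C and left by step down to C.
Step away and step back to the same note — a neighbor tone (upper neighbor).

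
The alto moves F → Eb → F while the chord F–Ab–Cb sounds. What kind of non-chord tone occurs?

The harmony at that moment is F diminished triad (F, Ab, Cb); Eb is not a chord tone.
It is approached by step down from F and left by step up to F.
Step away and step back to the same note — a neighbor tone (lower neighbor).

Eb is a neighbor tone.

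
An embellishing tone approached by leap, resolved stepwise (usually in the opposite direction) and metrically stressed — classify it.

Appoggiatura.

Approach: by leap. Departure: by step. Metric position: strong.
Leap in, step out, in a metrically strong position — an appoggiatura. (It is the mirror image of the escape tone, which steps in and leaps out from a weak position.)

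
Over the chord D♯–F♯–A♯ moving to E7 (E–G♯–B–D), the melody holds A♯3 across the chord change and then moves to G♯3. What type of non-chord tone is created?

A♯3 is a suspension.

The harmony at that moment is E dominant seventh chord (E, G♯, B, D); A♯3 is not a chord tone.
It is held over (the same pitch as the preceding A♯3) and left by step down to G♯3.
Held over from the previous chord and resolving down by step — a suspension.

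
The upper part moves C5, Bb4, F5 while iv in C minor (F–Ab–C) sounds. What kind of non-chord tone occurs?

Bb4 is an escape tone.

The harmony at that moment is F minor triad (F, Ab, C); Bb4 is not a chord tone.
It is approached by step down from C5 and left by leap up to F5.
Step in, leap out — an escape tone.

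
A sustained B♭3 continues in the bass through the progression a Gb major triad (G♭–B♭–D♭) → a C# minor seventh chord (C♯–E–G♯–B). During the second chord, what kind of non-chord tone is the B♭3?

The harmony at that moment is C♯ minor seventh chord (C♯, E, G♯, B); B♭3 is not a chord tone.
It is held over (the same pitch as the preceding B♭3) and then sustained as the same pitch into the next harmony.
Sustained through a change of harmony — a pedal tone.

Pedal tone (pedal point).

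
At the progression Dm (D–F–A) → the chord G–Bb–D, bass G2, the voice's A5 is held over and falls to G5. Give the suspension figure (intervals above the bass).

At the second chord the bass is G2. The suspended A5 lies a ninth above the bass; after resolving down by step to G5, the interval above the bass becomes an octave.
Suspension figures are named by those two intervals: 9–8.

9–8 suspension.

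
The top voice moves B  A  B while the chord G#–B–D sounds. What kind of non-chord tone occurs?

The harmony at that moment is G# diminished triad (G#, B, D); A is not a chord tone.
It is approached by step down from B and left by step up to B.
Step away and step back to the same note — a neighbor tone (lower neighbor).

A is a neighbor tone.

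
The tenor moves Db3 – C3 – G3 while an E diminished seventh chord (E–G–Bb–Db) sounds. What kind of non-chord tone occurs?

C3 is an escape tone.

The harmony at that moment is E diminished seventh chord (E, G, Bb, Db); C3 is not a chord tone.
It is approached by step down from Db3 and left by leap up to G3.
Step in, leap out — an escape tone.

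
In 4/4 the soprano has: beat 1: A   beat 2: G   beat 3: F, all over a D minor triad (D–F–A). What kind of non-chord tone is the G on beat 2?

Passing tone.

The harmony at that moment is D minor triad (D, F, A); G is not a chord tone.
It is approached by step down from A and left by step down to F.
Step in, step out in the same direction — a passing tone.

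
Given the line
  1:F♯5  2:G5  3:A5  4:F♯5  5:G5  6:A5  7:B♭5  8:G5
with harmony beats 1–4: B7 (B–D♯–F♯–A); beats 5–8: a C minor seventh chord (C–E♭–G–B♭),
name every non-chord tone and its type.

The harmony at that moment is B dominant seventh chord (B, D♯, F♯, A); G5 is not a chord tone.
It is approached by step up from F♯5 and left by step up to A5.
Step in, step out in the same direction — a passing tone.
The harmony at that moment is C minor seventh chord (C, E♭, G, B♭); A5 is not a chord tone.
It is approached by step up from G5 and left by step up to B♭5.
Step in, step out in the same direction — a passing tone.

G5 (beat 2) — passing tone; A5 (beat 6) — passing tone.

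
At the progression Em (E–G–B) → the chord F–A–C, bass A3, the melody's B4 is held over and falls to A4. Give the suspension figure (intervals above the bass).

9–8 suspension.

At the second chord the bass is A3. The suspended B4 lies a ninth above the bass; after resolving down by step to A4, the interval above the bass becomes an octave.
Suspension figures are named by those two intervals: 9–8.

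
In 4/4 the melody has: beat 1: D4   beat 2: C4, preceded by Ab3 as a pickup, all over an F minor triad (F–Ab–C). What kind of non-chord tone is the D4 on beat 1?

The harmony at that moment is F minor triad (F, Ab, C); D4 is not a chord tone.
It is approached by leap up from Ab3 and left by step down to C4.
Leap in, step out, metrically accented — an appoggiatura.

Appoggiatura.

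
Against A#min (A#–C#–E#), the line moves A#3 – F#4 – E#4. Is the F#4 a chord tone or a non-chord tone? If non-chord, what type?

The harmony at that moment is A# minor triad (A#, C#, E#); F#4 is not a chord tone.
It is approached by leap up from A#3 and left by step down to E#4.
Leap in, step out — an appoggiatura.

Non-chord tone — an appoggiatura.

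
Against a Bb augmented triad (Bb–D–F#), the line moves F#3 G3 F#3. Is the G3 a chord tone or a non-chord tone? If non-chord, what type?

The harmony at that moment is Bb augmented triad (Bb, D, F#); G3 is not a chord tone.
It is approached by step up from F#3 and left by step down to F#3.
Step away and step back to the same note — a neighbor tone (upper neighbor).

Non-chord tone — a neighbor tone.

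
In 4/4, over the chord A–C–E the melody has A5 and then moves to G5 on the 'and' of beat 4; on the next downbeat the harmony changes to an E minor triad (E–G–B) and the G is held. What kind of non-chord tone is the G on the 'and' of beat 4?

Anticipation.

The harmony at that moment is A minor triad (A, C, E); G5 is not a chord tone.
It is approached by step down from A5 and then sustained as the same pitch into the next harmony.
Arriving early and becoming a chord tone when the harmony changes — an anticipation.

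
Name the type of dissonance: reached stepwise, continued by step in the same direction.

Passing tone.

Approach: by step. Departure: by step, continuing in the same direction.
Stepwise on both sides with no change of direction means the note fills in the space between two different chord tones — a passing tone. (Had it turned back to its starting note it would be a neighbor tone instead.)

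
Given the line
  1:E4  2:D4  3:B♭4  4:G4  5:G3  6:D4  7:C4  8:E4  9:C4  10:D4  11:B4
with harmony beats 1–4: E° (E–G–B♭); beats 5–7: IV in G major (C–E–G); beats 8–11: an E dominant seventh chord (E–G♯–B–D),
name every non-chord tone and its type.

The harmony at that moment is E diminished triad (E, G, B♭); D4 is not a chord tone.
It is approached by step down from E4 and left by leap up to B♭4.
Step in, leap out — an escape tone.
The harmony at that moment is C major triad (C, E, G); D4 is not a chord tone.
It is approached by leap up from G3 and left by step down to C4.
Leap in, step out — an appoggiatura.
The harmony at that moment is E dominant seventh chord (E, G♯, B, D); C4 is not a chord tone.
It is approached by leap down from E4 and left by step up to D4.
Leap in, step out — an appoggiatura.

D4 (beat 2) — escape tone; D4 (beat 6) — appoggiatura; C4 (beat 9) — appoggiatura.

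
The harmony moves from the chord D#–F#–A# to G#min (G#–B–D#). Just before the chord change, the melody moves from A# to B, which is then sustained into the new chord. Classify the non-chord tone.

The harmony at that moment is D# minor triad (D#, F#, A#); B is not a chord tone.
It is approached by step up from A# and then sustained as the same pitch into the next harmony.
Arriving early and becoming a chord tone when the harmony changes — an anticipation.

B is an anticipation.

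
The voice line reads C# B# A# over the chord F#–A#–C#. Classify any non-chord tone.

B# is a passing tone.

The harmony at that moment is F# major triad (F#, A#, C#); B# is not a chord tone.
It is approached by step down from C# and left by step down to A#.
Step in, step out in the same direction — a passing tone.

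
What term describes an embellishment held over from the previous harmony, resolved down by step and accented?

Approach: by preparation — the pitch is first a chord tone, then held (tied or repeated) while the harmony changes under it. Departure: down by step. Metric position: strong.
A prepared dissonance that resolves downward by step — a suspension. (The same figure resolving upward would be a retardation.)

Suspension.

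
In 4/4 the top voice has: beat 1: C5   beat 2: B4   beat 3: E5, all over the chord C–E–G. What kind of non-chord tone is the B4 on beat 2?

Escape tone.

The harmony at that moment is C major triad (C, E, G); B4 is not a chord tone.
It is approached by step down from C5 and left by leap up to E5.
Step in, leap out, on a weak beat — an escape tone.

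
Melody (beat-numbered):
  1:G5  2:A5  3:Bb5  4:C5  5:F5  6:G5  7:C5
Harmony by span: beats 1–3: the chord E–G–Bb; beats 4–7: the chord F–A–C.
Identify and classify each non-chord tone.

A5 (beat 2) — passing tone; G5 (beat 6) — escape tone.

The harmony at that moment is E diminished triad (E, G, Bb); A5 is not a chord tone.
It is approached by step up from G5 and left by step up to Bb5.
Step in, step out in the same direction — a passing tone.
The harmony at that moment is F major triad (F, A, C); G5 is not a chord tone.
It is approached by step up from F5 and left by leap down to C5.
Step in, leap out — an escape tone.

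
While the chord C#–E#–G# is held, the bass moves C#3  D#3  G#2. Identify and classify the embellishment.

The harmony at that moment is C# major triad (C#, E#, G#); D#3 is not a chord tone.
It is approached by step up from C#3 and left by leap down to G#2.
Step in, leap out — an escape tone.

D#3 is an escape tone.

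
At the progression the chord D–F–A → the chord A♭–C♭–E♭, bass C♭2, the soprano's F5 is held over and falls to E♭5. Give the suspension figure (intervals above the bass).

At the second chord the bass is C♭2. The suspended F5 lies a fourth above the bass; after resolving down by step to E♭5, the interval above the bass becomes a third.
Suspension figures are named by those two intervals: 4–3.

4–3 suspension.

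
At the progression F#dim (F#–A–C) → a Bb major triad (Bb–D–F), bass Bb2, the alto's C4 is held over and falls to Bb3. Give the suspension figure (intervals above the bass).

At the second chord the bass is Bb2. The suspended C4 lies a ninth above the bass; after resolving down by step to Bb3, the interval above the bass becomes an octave.
Suspension figures are named by those two intervals: 9–8.

9–8 suspension.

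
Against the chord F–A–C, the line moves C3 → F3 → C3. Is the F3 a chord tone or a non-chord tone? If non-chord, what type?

Chord tone (the root of F major triad).

F major triad contains F, A, C; F is the root, so it is a chord tone.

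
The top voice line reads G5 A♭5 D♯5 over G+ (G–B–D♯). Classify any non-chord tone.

A♭5 is an escape tone.

The harmony at that moment is G augmented triad (G, B, D♯); A♭5 is not a chord tone.
It is approached by step up from G5 and left by leap down to D♯5.
Step in, leap out — an escape tone.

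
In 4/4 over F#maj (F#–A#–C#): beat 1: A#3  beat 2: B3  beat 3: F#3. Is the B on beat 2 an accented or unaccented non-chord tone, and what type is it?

Unaccented escape tone.

The harmony at that moment is F# major triad (F#, A#, C#); B3 is not a chord tone.
It is approached by step up from A#3 and left by leap down to F#3.
Step in, leap out — an escape tone.
It falls on a weak beat, so it is unaccented.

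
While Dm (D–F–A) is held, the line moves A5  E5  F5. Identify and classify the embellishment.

E5 is an appoggiatura.

The harmony at that moment is D minor triad (D, F, A); E5 is not a chord tone.
It is approached by leap down from A5 and left by step up to F5.
Leap in, step out — an appoggiatura.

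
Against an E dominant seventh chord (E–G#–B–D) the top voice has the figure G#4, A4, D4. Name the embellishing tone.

The harmony at that moment is E dominant seventh chord (E, G#, B, D); A4 is not a chord tone.
It is approached by step up from G#4 and left by leap down to D4.
Step in, leap out — an escape tone.

A4 is an escape tone.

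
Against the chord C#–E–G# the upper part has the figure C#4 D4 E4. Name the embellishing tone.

D4 is a passing tone.

The harmony at that moment is C# minor triad (C#, E, G#); D4 is not a chord tone.
It is approached by step up from C#4 and left by step up to E4.
Step in, step out in the same direction — a passing tone.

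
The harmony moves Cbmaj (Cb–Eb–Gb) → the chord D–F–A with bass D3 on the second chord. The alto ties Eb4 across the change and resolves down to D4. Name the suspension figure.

At the second chord the bass is D3. The suspended Eb4 lies a ninth above the bass; after resolving down by step to D4, the interval above the bass becomes an octave.
Suspension figures are named by those two intervals: 9–8.

9–8 suspension.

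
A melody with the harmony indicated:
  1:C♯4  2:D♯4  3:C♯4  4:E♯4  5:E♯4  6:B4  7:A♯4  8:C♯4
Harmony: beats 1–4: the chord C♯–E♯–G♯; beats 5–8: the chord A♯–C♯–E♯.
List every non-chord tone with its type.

D♯4 (beat 2) — neighbor tone; B4 (beat 6) — appoggiatura.

The harmony at that moment is C♯ major triad (C♯, E♯, G♯); D♯4 is not a chord tone.
It is approached by step up from C♯4 and left by step down to C♯4.
Step away and step back to the same note — a neighbor tone (upper neighbor).
The harmony at that moment is A♯ minor triad (A♯, C♯, E♯); B4 is not a chord tone.
It is approached by leap up from E♯4 and left by step down to A♯4.
Leap in, step out — an appoggiatura.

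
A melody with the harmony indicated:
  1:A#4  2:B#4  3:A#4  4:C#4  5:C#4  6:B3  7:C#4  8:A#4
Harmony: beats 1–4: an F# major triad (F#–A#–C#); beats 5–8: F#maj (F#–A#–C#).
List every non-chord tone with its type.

The harmony at that moment is F# major triad (F#, A#, C#); B#4 is not a chord tone.
It is approached by step up from A#4 and left by step down to A#4.
Step away and step back to the same note — a neighbor tone (upper neighbor).
The harmony at that moment is F# major triad (F#, A#, C#); B3 is not a chord tone.
It is approached by step down from C#4 and left by step up to C#4.
Step away and step back to the same note — a neighbor tone (lower neighbor).

B#4 (beat 2) — neighbor tone; B3 (beat 6) — neighbor tone.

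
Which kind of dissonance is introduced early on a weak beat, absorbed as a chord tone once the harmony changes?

Approach: ahead of the chord change (typically by step), so it is dissonant against the current harmony. Departure: none — the same pitch is restated or held and is a chord tone of the new harmony.
Dissonant first, consonant once the harmony catches up: the note simply arrives early — an anticipation. (The reverse timing, consonant first and dissonant after the change, would be a suspension or retardation.)

Anticipation.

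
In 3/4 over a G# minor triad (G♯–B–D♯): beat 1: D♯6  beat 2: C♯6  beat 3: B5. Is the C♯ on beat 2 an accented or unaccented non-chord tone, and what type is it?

Unaccented passing tone.

The harmony at that moment is G♯ minor triad (G♯, B, D♯); C♯6 is not a chord tone.
It is approached by step down from D♯6 and left by step down to B5.
Step in, step out in the same direction — a passing tone.
It falls on a weak beat, so it is unaccented.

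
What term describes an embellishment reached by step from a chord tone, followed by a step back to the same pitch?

Neighbor tone.

Approach: by step. Departure: by step in the opposite direction, back to the starting pitch.
Stepwise on both sides but reversing to return to the same chord tone — a neighbor tone. (Had it continued onward in the same direction it would be a passing tone instead.)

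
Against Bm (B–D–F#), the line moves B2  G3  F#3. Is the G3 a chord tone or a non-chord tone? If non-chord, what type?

The harmony at that moment is B minor triad (B, D, F#); G3 is not a chord tone.
It is approached by leap up from B2 and left by step down to F#3.
Leap in, step out — an appoggiatura.

Non-chord tone — an appoggiatura.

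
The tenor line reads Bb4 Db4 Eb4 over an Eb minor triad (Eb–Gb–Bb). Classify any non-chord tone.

Db4 is an appoggiatura.

The harmony at that moment is Eb minor triad (Eb, Gb, Bb); Db4 is not a chord tone.
It is approached by leap down from Bb4 and left by step up to Eb4.
Leap in, step out — an appoggiatura.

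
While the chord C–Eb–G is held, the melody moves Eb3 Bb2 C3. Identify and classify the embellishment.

Bb2 is an appoggiatura.

The harmony at that moment is C minor triad (C, Eb, G); Bb2 is not a chord tone.
It is approached by leap down from Eb3 and left by step up to C3.
Leap in, step out — an appoggiatura.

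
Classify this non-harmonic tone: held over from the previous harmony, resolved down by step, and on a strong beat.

Approach: by preparation — the pitch is first a chord tone, then held (tied or repeated) while the harmony changes under it. Departure: down by step. Metric position: strong.
A prepared dissonance that resolves downward by step — a suspension. (The same figure resolving upward would be a retardation.)

Suspension.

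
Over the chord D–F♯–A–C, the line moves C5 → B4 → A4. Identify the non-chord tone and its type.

The harmony at that moment is D dominant seventh chord (D, F♯, A, C); B4 is not a chord tone.
It is approached by step down from C5 and left by step down to A4.
Step in, step out in the same direction — a passing tone.

B4 is a passing tone.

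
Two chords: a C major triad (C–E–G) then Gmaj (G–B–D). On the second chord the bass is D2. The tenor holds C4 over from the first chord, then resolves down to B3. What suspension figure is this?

7–6 suspension.

At the second chord the bass is D2. The suspended C4 lies a seventh above the bass; after resolving down by step to B3, the interval above the bass becomes a sixth.
Suspension figures are named by those two intervals: 7–6.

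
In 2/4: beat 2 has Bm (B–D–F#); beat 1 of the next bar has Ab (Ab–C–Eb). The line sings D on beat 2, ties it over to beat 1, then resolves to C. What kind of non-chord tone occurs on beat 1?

Suspension.

The harmony at that moment is Ab major triad (Ab, C, Eb); D is not a chord tone.
It is held over (the same pitch as the preceding D) and left by step down to C.
Held over from the previous chord and resolving down by step — a suspension.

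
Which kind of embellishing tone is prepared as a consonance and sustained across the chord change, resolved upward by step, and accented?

Approach: by preparation — the pitch is first a chord tone, then held (tied or repeated) while the harmony changes under it. Departure: up by step. Metric position: strong.
A prepared dissonance that resolves upward by step — a retardation. (The same figure resolving downward would be a suspension.)

Retardation.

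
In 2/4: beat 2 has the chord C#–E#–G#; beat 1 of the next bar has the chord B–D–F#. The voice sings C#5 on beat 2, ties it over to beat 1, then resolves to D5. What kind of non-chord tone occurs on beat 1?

The harmony at that moment is B minor triad (B, D, F#); C#5 is not a chord tone.
It is held over (the same pitch as the preceding C#5) and left by step up to D5.
Held over from the previous chord and resolving up by step — a retardation.

Retardation.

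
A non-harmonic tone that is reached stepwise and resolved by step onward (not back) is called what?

Passing tone.

Approach: by step. Departure: by step, continuing in the same direction.
Stepwise on both sides with no change of direction means the note fills in the space between two different chord tones — a passing tone. (Had it turned back to its starting note it would be a neighbor tone instead.)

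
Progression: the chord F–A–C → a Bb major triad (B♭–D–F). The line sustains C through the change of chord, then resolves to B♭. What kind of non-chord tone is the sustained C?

C is a suspension.

The harmony at that moment is B♭ major triad (B♭, D, F); C is not a chord tone.
It is held over (the same pitch as the preceding C) and left by step down to B♭.
Held over from the previous chord and resolving down by step — a suspension.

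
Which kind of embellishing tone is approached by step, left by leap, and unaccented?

Approach: by step. Departure: by leap. Metric position: weak.
Step in, leap out, from a weak position — an escape tone (échappée). (It is the mirror image of the appoggiatura, which leaps in and steps out on a strong beat.)

Escape tone.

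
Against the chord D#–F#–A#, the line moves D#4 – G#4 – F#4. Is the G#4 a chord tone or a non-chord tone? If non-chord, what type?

Non-chord tone — an appoggiatura.

The harmony at that moment is D# minor triad (D#, F#, A#); G#4 is not a chord tone.
It is approached by leap up from D#4 and left by step down to F#4.
Leap in, step out — an appoggiatura.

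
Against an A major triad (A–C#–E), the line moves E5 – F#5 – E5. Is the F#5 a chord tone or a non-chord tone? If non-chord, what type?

Non-chord tone — a neighbor tone.

The harmony at that moment is A major triad (A, C#, E); F#5 is not a chord tone.
It is approached by step up from E5 and left by step down to E5.
Step away and step back to the same note — a neighbor tone (upper neighbor).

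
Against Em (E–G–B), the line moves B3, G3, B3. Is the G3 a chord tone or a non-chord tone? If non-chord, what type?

E minor triad contains E, G, B; G is the third, so it is a chord tone.

Chord tone (the third of E minor triad).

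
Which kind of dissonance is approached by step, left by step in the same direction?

Approach: by step. Departure: by step, continuing in the same direction.
Stepwise on both sides with no change of direction means the note fills in the space between two different chord tones — a passing tone. (Had it turned back to its starting note it would be a neighbor tone instead.)

Passing tone.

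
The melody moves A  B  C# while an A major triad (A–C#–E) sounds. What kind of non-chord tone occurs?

The harmony at that moment is A major triad (A, C#, E); B is not a chord tone.
It is approached by step up from A and left by step up to C#.
Step in, step out in the same direction — a passing tone.

B is a passing tone.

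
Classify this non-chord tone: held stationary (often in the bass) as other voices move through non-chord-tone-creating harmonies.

Approach: none. Departure: none — a single pitch is sustained while the chords change around it, passing through harmonies that do not contain it.
No melodic motion at all; the dissonance is created entirely by the moving harmonies against the stationary note — a pedal tone (pedal point).

Pedal tone.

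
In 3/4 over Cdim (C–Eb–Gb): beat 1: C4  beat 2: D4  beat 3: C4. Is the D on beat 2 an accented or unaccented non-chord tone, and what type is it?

The harmony at that moment is C diminished triad (C, Eb, Gb); D4 is not a chord tone.
It is approached by step up from C4 and left by step down to C4.
Step away and step back to the same note — a neighbor tone (upper neighbor).
It falls on a weak beat, so it is unaccented.

Unaccented neighbor tone.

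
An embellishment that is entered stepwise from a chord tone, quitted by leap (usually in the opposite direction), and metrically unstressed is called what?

Approach: by step. Departure: by leap. Metric position: weak.
Step in, leap out, from a weak position — an escape tone (échappée). (It is the mirror image of the appoggiatura, which leaps in and steps out on a strong beat.)

Escape tone.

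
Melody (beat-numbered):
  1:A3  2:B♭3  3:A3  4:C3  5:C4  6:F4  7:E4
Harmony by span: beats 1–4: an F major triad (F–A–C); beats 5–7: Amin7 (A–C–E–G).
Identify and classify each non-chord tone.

The harmony at that moment is F major triad (F, A, C); B♭3 is not a chord tone.
It is approached by step up from A3 and left by step down to A3.
Step away and step back to the same note — a neighbor tone (upper neighbor).
The harmony at that moment is A minor seventh chord (A, C, E, G); F4 is not a chord tone.
It is approached by leap up from C4 and left by step down to E4.
Leap in, step out — an appoggiatura.

B♭3 (beat 2) — neighbor tone; F4 (beat 6) — appoggiatura.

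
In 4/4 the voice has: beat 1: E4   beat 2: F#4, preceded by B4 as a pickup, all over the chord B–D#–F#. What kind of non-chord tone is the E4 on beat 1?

Appoggiatura.

The harmony at that moment is B major triad (B, D#, F#); E4 is not a chord tone.
It is approached by leap down from B4 and left by step up to F#4.
Leap in, step out, metrically accented — an appoggiatura.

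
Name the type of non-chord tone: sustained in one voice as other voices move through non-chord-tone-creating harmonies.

Approach: none. Departure: none — a single pitch is sustained while the chords change around it, passing through harmonies that do not contain it.
No melodic motion at all; the dissonance is created entirely by the moving harmonies against the stationary note — a pedal tone (pedal point).

Pedal tone.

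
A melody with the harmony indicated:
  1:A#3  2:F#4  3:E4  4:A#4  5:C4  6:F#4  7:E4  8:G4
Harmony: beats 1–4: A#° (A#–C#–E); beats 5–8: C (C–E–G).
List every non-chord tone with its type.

F#4 (beat 2) — appoggiatura; F#4 (beat 6) — appoggiatura.

The harmony at that moment is A# diminished triad (A#, C#, E); F#4 is not a chord tone.
It is approached by leap up from A#3 and left by step down to E4.
Leap in, step out — an appoggiatura.
The harmony at that moment is C major triad (C, E, G); F#4 is not a chord tone.
It is approached by leap up from C4 and left by step down to E4.
Leap in, step out — an appoggiatura.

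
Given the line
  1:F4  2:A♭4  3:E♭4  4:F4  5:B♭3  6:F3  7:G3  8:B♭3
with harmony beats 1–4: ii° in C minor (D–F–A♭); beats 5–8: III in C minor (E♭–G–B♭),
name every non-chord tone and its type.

The harmony at that moment is D diminished triad (D, F, A♭); E♭4 is not a chord tone.
It is approached by leap down from A♭4 and left by step up to F4.
Leap in, step out — an appoggiatura.
The harmony at that moment is E♭ major triad (E♭, G, B♭); F3 is not a chord tone.
It is approached by leap down from B♭3 and left by step up to G3.
Leap in, step out — an appoggiatura.

E♭4 (beat 3) — appoggiatura; F3 (beat 6) — appoggiatura.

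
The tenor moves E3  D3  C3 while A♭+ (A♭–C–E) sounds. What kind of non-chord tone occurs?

The harmony at that moment is A♭ augmented triad (A♭, C, E); D3 is not a chord tone.
It is approached by step down from E3 and left by step down to C3.
Step in, step out in the same direction — a passing tone.

D3 is a passing tone.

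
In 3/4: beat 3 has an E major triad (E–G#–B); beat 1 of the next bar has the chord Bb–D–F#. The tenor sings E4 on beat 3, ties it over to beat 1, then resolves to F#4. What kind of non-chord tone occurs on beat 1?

The harmony at that moment is Bb augmented triad (Bb, D, F#); E4 is not a chord tone.
It is held over (the same pitch as the preceding E4) and left by step up to F#4.
Held over from the previous chord and resolving up by step — a retardation.

Retardation.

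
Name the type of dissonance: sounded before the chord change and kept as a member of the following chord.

Approach: ahead of the chord change (typically by step), so it is dissonant against the current harmony. Departure: none — the same pitch is restated or held and is a chord tone of the new harmony.
Dissonant first, consonant once the harmony catches up: the note simply arrives early — an anticipation. (The reverse timing, consonant first and dissonant after the change, would be a suspension or retardation.)

Anticipation.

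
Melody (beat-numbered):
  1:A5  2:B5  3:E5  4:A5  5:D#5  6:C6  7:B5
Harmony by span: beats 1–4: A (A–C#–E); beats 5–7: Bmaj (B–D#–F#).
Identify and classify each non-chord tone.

The harmony at that moment is A major triad (A, C#, E); B5 is not a chord tone.
It is approached by step up from A5 and left by leap down to E5.
Step in, leap out — an escape tone.
The harmony at that moment is B major triad (B, D#, F#); C6 is not a chord tone.
It is approached by leap up from D#5 and left by step down to B5.
Leap in, step out — an appoggiatura.

B5 (beat 2) — escape tone; C6 (beat 6) — appoggiatura.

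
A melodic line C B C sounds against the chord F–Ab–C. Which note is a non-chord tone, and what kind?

B is a neighbor tone.

The harmony at that moment is F minor triad (F, Ab, C); B is not a chord tone.
It is approached by step down from C and left by step up to C.
Step away and step back to the same note — a neighbor tone (lower neighbor).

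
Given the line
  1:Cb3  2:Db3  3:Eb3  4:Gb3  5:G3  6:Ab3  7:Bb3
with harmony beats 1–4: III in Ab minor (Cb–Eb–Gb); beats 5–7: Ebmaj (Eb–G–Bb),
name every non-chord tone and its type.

Db3 (beat 2) — passing tone; Ab3 (beat 6) — passing tone.

The harmony at that moment is Cb major triad (Cb, Eb, Gb); Db3 is not a chord tone.
It is approached by step up from Cb3 and left by step up to Eb3.
Step in, step out in the same direction — a passing tone.
The harmony at that moment is Eb major triad (Eb, G, Bb); Ab3 is not a chord tone.
It is approached by step up from G3 and left by step up to Bb3.
Step in, step out in the same direction — a passing tone.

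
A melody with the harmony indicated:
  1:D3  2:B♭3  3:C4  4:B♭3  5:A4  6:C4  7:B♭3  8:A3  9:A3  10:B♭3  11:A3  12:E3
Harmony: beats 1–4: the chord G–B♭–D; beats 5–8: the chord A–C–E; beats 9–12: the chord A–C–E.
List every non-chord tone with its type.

The harmony at that moment is G minor triad (G, B♭, D); C4 is not a chord tone.
It is approached by step up from B♭3 and left by step down to B♭3.
Step away and step back to the same note — a neighbor tone (upper neighbor).
The harmony at that moment is A minor triad (A, C, E); B♭3 is not a chord tone.
It is approached by step down from C4 and left by step down to A3.
Step in, step out in the same direction — a passing tone.
The harmony at that moment is A minor triad (A, C, E); B♭3 is not a chord tone.
It is approached by step up from A3 and left by step down to A3.
Step away and step back to the same note — a neighbor tone (upper neighbor).

C4 (beat 3) — neighbor tone; B♭3 (beat 7) — passing tone; B♭3 (beat 10) — neighbor tone.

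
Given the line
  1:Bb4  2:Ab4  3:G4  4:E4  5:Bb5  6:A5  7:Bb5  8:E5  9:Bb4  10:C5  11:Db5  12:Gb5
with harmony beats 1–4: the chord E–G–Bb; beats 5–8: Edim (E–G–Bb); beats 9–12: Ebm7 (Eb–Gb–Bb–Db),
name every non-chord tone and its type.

Ab4 (beat 2) — passing tone; A5 (beat 6) — neighbor tone; C5 (beat 10) — passing tone.

The harmony at that moment is E diminished triad (E, G, Bb); Ab4 is not a chord tone.
It is approached by step down from Bb4 and left by step down to G4.
Step in, step out in the same direction — a passing tone.
The harmony at that moment is E diminished triad (E, G, Bb); A5 is not a chord tone.
It is approached by step down from Bb5 and left by step up to Bb5.
Step away and step back to the same note — a neighbor tone (lower neighbor).
The harmony at that moment is Eb minor seventh chord (Eb, Gb, Bb, Db); C5 is not a chord tone.
It is approached by step up from Bb4 and left by step up to Db5.
Step in, step out in the same direction — a passing tone.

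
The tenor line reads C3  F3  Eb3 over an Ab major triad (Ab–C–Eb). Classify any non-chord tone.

The harmony at that moment is Ab major triad (Ab, C, Eb); F3 is not a chord tone.
It is approached by leap up from C3 and left by step down to Eb3.
Leap in, step out — an appoggiatura.

F3 is an appoggiatura.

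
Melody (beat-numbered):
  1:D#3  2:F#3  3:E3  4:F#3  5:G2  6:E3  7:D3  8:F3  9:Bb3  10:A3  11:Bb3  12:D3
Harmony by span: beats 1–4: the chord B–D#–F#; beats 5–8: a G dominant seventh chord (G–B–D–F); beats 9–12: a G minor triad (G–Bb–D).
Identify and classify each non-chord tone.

E3 (beat 3) — neighbor tone; E3 (beat 6) — appoggiatura; A3 (beat 10) — neighbor tone.

The harmony at that moment is B major triad (B, D#, F#); E3 is not a chord tone.
It is approached by step down from F#3 and left by step up to F#3.
Step away and step back to the same note — a neighbor tone (lower neighbor).
The harmony at that moment is G dominant seventh chord (G, B, D, F); E3 is not a chord tone.
It is approached by leap up from G2 and left by step down to D3.
Leap in, step out — an appoggiatura.
The harmony at that moment is G minor triad (G, Bb, D); A3 is not a chord tone.
It is approached by step down from Bb3 and left by step up to Bb3.
Step away and step back to the same note — a neighbor tone (lower neighbor).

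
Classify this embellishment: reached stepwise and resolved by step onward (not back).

Passing tone.

Approach: by step. Departure: by step, continuing in the same direction.
Stepwise on both sides with no change of direction means the note fills in the space between two different chord tones — a passing tone. (Had it turned back to its starting note it would be a neighbor tone instead.)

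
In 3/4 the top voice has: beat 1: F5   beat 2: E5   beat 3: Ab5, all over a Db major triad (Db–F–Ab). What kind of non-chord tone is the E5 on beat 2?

The harmony at that moment is Db major triad (Db, F, Ab); E5 is not a chord tone.
It is approached by step down from F5 and left by leap up to Ab5.
Step in, leap out, on a weak beat — an escape tone.

Escape tone.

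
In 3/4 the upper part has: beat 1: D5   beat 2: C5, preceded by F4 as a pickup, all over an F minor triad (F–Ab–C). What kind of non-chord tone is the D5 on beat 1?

Appoggiatura.

The harmony at that moment is F minor triad (F, Ab, C); D5 is not a chord tone.
It is approached by leap up from F4 and left by step down to C5.
Leap in, step out, metrically accented — an appoggiatura.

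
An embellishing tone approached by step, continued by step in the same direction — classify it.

Passing tone.

Approach: by step. Departure: by step, continuing in the same direction.
Stepwise on both sides with no change of direction means the note fills in the space between two different chord tones — a passing tone. (Had it turned back to its starting note it would be a neighbor tone instead.)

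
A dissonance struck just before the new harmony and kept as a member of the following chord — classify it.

Approach: ahead of the chord change (typically by step), so it is dissonant against the current harmony. Departure: none — the same pitch is restated or held and is a chord tone of the new harmony.
Dissonant first, consonant once the harmony catches up: the note simply arrives early — an anticipation. (The reverse timing, consonant first and dissonant after the change, would be a suspension or retardation.)

Anticipation.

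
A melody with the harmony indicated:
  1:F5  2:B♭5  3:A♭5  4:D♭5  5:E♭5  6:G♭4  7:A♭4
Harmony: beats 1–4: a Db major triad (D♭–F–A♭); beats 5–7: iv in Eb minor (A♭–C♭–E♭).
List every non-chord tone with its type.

B♭5 (beat 2) — appoggiatura; G♭4 (beat 6) — appoggiatura.

The harmony at that moment is D♭ major triad (D♭, F, A♭); B♭5 is not a chord tone.
It is approached by leap up from F5 and left by step down to A♭5.
Leap in, step out — an appoggiatura.
The harmony at that moment is A♭ minor triad (A♭, C♭, E♭); G♭4 is not a chord tone.
It is approached by leap down from E♭5 and left by step up to A♭4.
Leap in, step out — an appoggiatura.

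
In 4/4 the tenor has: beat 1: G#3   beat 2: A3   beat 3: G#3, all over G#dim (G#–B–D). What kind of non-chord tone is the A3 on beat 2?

Upper neighbor tone.

The harmony at that moment is G# diminished triad (G#, B, D); A3 is not a chord tone.
It is approached by step up from G#3 and left by step down to G#3.
Step away and step back to the same note — a neighbor tone (upper neighbor).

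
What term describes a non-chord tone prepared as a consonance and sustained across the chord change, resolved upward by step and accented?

Retardation.

Approach: by preparation — the pitch is first a chord tone, then held (tied or repeated) while the harmony changes under it. Departure: up by step. Metric position: strong.
A prepared dissonance that resolves upward by step — a retardation. (The same figure resolving downward would be a suspension.)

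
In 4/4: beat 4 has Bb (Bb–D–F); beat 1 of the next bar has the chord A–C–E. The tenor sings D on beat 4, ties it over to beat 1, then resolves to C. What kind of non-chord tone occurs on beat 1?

The harmony at that moment is A minor triad (A, C, E); D is not a chord tone.
It is held over (the same pitch as the preceding D) and left by step down to C.
Held over from the previous chord and resolving down by step — a suspension.

Suspension.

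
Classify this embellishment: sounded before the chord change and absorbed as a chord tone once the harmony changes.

Approach: ahead of the chord change (typically by step), so it is dissonant against the current harmony. Departure: none — the same pitch is restated or held and is a chord tone of the new harmony.
Dissonant first, consonant once the harmony catches up: the note simply arrives early — an anticipation. (The reverse timing, consonant first and dissonant after the change, would be a suspension or retardation.)

Anticipation.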